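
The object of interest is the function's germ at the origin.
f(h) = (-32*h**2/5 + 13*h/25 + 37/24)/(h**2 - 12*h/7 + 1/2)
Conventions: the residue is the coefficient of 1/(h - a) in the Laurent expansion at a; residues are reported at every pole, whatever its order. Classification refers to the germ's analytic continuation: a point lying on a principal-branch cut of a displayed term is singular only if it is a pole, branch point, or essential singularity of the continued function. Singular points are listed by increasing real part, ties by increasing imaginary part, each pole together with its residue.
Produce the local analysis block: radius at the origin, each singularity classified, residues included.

Denominator factor (h**2 - 12*h/7 + 1/2): discriminant 46/49, real irrational roots 6/7 + (1/14)*sqrt(46) and 6/7 - (1/14)*sqrt(46); poles of order 1, moduli 6/7 + (1/14)*sqrt(46) and 6/7 - (1/14)*sqrt(46).
The radius of convergence is the smallest modulus among the singular points: 6/7 - (1/14)*sqrt(46).
The factor h**2 - 12*h/7 + 1/2 splits as (h - a)(h - a') with a = 6/7 - (1/14)*sqrt(46), a' = 6/7 + (1/14)*sqrt(46). At the order-1 pole a set g(h) = (h - a)*f(h) = [-32*h**2/5 + 13*h/25 + 37/24] / (h - a').
Simple pole: residue = g(a) at a = 6/7 - (1/14)*sqrt(46), which is -1829/350 + (123971/193200)*sqrt(46).
The factor h**2 - 12*h/7 + 1/2 splits as (h - a)(h - a') with a = 6/7 + (1/14)*sqrt(46), a' = 6/7 - (1/14)*sqrt(46). At the order-1 pole a set g(h) = (h - a)*f(h) = [-32*h**2/5 + 13*h/25 + 37/24] / (h - a').
Simple pole: residue = g(a) at a = 6/7 + (1/14)*sqrt(46), which is -1829/350 - (123971/193200)*sqrt(46).
List the singular points by increasing real part (a conjugate pair: the negative imaginary part first).

Radius of convergence at 0: 6/7 - (1/14)*sqrt(46).
At 6/7 - (1/14)*sqrt(46): a pole of order 1; residue -1829/350 + (123971/193200)*sqrt(46).
At 6/7 + (1/14)*sqrt(46): a pole of order 1; residue -1829/350 - (123971/193200)*sqrt(46).


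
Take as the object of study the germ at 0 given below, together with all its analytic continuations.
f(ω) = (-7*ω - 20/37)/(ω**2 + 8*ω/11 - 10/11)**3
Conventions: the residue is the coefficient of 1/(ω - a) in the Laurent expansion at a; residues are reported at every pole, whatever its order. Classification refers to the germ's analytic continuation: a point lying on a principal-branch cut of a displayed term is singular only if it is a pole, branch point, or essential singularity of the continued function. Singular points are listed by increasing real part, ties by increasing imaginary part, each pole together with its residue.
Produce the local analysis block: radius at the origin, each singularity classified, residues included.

Denominator factor (ω**2 + 8*ω/11 - 10/11)^3: discriminant 504/121, real irrational roots -4/11 + (3/11)*sqrt(14) and -4/11 - (3/11)*sqrt(14); poles of order 3, moduli -4/11 + (3/11)*sqrt(14) and 4/11 + (3/11)*sqrt(14).
The radius of convergence is the smallest modulus among the singular points: -4/11 + (3/11)*sqrt(14).
The factor ω**2 + 8*ω/11 - 10/11 splits as (ω - a)(ω - a') with a = -4/11 - (3/11)*sqrt(14), a' = -4/11 + (3/11)*sqrt(14). At the order-3 pole a set g(ω) = (ω - a)^3*f(ω) = [-7*ω - 20/37] / (ω - a')^3.
Order-3 pole: residue = g''(a)/2; g''(-4/11 - (3/11)*sqrt(14)) = -(248897/1370628)*sqrt(14), so the residue is -(248897/2741256)*sqrt(14).
The factor ω**2 + 8*ω/11 - 10/11 splits as (ω - a)(ω - a') with a = -4/11 + (3/11)*sqrt(14), a' = -4/11 - (3/11)*sqrt(14). At the order-3 pole a set g(ω) = (ω - a)^3*f(ω) = [-7*ω - 20/37] / (ω - a')^3.
Order-3 pole: residue = g''(a)/2; g''(-4/11 + (3/11)*sqrt(14)) = (248897/1370628)*sqrt(14), so the residue is (248897/2741256)*sqrt(14).
List the singular points by increasing real part (a conjugate pair: the negative imaginary part first).

Radius of convergence at 0: -4/11 + (3/11)*sqrt(14).
At -4/11 - (3/11)*sqrt(14): a pole of order 3; residue -(248897/2741256)*sqrt(14).
At -4/11 + (3/11)*sqrt(14): a pole of order 3; residue (248897/2741256)*sqrt(14).


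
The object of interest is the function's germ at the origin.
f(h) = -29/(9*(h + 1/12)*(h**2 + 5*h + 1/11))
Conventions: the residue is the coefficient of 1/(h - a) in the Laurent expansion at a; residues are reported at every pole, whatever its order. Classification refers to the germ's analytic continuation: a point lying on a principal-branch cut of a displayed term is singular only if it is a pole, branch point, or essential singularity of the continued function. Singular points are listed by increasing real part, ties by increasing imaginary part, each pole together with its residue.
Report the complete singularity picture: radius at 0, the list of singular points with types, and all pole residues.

Denominator factor (h + 1/12): pole of order 1 at -1/12, modulus 1/12.
Denominator factor (h**2 + 5*h + 1/11): discriminant 271/11, real irrational roots -5/2 + (1/22)*sqrt(2981) and -5/2 - (1/22)*sqrt(2981); poles of order 1, moduli 5/2 - (1/22)*sqrt(2981) and 5/2 + (1/22)*sqrt(2981).
The radius of convergence is the smallest modulus among the singular points: 5/2 - (1/22)*sqrt(2981).
The factor h**2 + 5*h + 1/11 splits as (h - a)(h - a') with a = -5/2 - (1/22)*sqrt(2981), a' = -5/2 + (1/22)*sqrt(2981). At the order-1 pole a set g(h) = (h - a)*f(h) = [-29/(9*(h + 1/12))] / (h - a').
Simple pole: residue = g(a) at a = -5/2 - (1/22)*sqrt(2981), which is -2552/505 + (37004/410565)*sqrt(2981).
At the order-1 pole -1/12 set g(h) = (h - (-1/12))*f(h) = -29/(9*(h**2 + 5*h + 1/11)).
Simple pole: residue = g(a) at a = -1/12, which is 5104/505.
The factor h**2 + 5*h + 1/11 splits as (h - a)(h - a') with a = -5/2 + (1/22)*sqrt(2981), a' = -5/2 - (1/22)*sqrt(2981). At the order-1 pole a set g(h) = (h - a)*f(h) = [-29/(9*(h + 1/12))] / (h - a').
Simple pole: residue = g(a) at a = -5/2 + (1/22)*sqrt(2981), which is -2552/505 - (37004/410565)*sqrt(2981).
List the singular points by increasing real part (a conjugate pair: the negative imaginary part first).

Radius of convergence at 0: 5/2 - (1/22)*sqrt(2981).
At -5/2 - (1/22)*sqrt(2981): a pole of order 1; residue -2552/505 + (37004/410565)*sqrt(2981).
At -1/12: a pole of order 1; residue 5104/505.
At -5/2 + (1/22)*sqrt(2981): a pole of order 1; residue -2552/505 - (37004/410565)*sqrt(2981).


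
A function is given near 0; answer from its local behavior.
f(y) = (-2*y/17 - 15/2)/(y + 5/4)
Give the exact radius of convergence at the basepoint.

Denominator factor (y + 5/4): pole of order 1 at -5/4, modulus 5/4.
The radius of convergence is the smallest modulus among the singular points: 5/4.

The radius of convergence is 5/4.


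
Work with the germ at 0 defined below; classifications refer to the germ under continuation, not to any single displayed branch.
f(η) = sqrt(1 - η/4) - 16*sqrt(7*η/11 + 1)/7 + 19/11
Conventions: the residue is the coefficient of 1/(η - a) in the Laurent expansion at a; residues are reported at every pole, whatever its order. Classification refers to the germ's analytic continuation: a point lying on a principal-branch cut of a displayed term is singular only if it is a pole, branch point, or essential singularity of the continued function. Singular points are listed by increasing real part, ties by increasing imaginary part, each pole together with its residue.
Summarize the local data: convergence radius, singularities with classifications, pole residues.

Radius of convergence at 0: 11/7.
At -11/7: an algebraic (square-root) branch point.
At 4: an algebraic (square-root) branch point.

Branch term (-16/7)*sqrt(1 - η/(-11/7)): its argument vanishes at η = -11/7, a square-root branch point, modulus 11/7.
Branch term (1)*sqrt(1 - η/(4)): its argument vanishes at η = 4, a square-root branch point, modulus 4.
The radius of convergence is the smallest modulus among the singular points: 11/7.
List the singular points by increasing real part (a conjugate pair: the negative imaginary part first).


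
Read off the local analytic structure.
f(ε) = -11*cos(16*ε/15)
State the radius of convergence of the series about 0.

The radius of convergence is infinite.

The factor cos(16*ε/15) is entire and contributes no finite singular point.
The polynomial part has no poles.
No finite singular points: the Taylor series at 0 converges everywhere.


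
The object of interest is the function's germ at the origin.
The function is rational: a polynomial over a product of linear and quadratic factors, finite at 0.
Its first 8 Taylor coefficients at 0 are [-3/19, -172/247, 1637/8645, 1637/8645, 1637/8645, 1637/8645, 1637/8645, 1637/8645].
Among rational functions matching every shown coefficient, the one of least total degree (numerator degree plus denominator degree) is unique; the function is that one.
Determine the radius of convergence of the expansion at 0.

The radius of convergence is 1.

No rational of total degree below 3 reproduces all 8 coefficients; solving the [2/1] Pade equations on them gives f(x) = (-31*x**2/35 + 7*x/13 + 3/19)/(x - 1), whose expansion matches every shown term.
Denominator factor (x - 1): pole of order 1 at 1, modulus 1.
The radius of convergence is the smallest modulus among the singular points: 1.


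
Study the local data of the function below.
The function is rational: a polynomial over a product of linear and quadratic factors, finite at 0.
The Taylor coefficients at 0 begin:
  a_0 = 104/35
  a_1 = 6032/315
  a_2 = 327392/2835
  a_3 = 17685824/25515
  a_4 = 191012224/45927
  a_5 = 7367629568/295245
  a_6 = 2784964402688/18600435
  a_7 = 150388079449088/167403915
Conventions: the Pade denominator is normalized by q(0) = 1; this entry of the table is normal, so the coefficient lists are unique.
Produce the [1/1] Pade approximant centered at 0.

Taylor coefficients needed (read off): a_0 = 104/35, a_1 = 6032/315, a_2 = 327392/2835.
Write the denominator as Q(ε) = 1 + q1*ε. Requiring Q*f - P = O(ε^3) with deg P <= 1 kills the coefficients of ε^2..ε^2 in Q*f:
  ε^2: a_2 + q1*a_1 = 0, i.e. 327392/2835 + (6032/315)*q1 = 0.
Solving this linear system: q1 = -1574/261.
The numerator is Q*f truncated at degree 1: P0 = a_0 = 104/35; P1 = a_1 + q1*a_0 = 1248/1015.

The Pade approximant has numerator coefficients [104/35, 1248/1015]; denominator coefficients [1, -1574/261].


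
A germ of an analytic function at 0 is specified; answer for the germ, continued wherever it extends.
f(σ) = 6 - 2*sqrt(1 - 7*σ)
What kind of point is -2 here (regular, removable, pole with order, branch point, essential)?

There is no denominator, hence no pole anywhere.
Branch term sqrt(1 - σ/(1/7)): argument at -2 is 15, nonzero, so -2 is not its branch point (a point on a principal cut is still regular for the continued germ).
So the germ continues analytically to -2.

The point is a regular point.


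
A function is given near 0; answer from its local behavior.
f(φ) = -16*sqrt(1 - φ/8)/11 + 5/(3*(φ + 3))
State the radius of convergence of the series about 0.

Denominator factor (φ + 3): pole of order 1 at -3, modulus 3.
Branch term (-16/11)*sqrt(1 - φ/(8)): its argument vanishes at φ = 8, a square-root branch point, modulus 8.
The radius of convergence is the smallest modulus among the singular points: 3.

The radius of convergence is 3.


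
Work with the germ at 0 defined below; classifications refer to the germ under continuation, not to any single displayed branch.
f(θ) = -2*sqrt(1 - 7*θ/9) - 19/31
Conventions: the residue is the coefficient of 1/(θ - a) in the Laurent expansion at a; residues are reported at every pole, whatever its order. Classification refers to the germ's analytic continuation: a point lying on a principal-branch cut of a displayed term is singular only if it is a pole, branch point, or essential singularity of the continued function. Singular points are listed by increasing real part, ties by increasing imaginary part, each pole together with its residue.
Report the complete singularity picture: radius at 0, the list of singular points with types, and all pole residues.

Branch term (-2)*sqrt(1 - θ/(9/7)): its argument vanishes at θ = 9/7, a square-root branch point, modulus 9/7.
The radius of convergence is the smallest modulus among the singular points: 9/7.

Radius of convergence at 0: 9/7.
At 9/7: an algebraic (square-root) branch point.


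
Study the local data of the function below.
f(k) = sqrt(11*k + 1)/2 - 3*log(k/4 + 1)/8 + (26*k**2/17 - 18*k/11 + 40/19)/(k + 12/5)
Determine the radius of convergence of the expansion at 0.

The radius of convergence is 1/11.

Denominator factor (k + 12/5): pole of order 1 at -12/5, modulus 12/5.
Branch term (1/2)*sqrt(1 - k/(-1/11)): its argument vanishes at k = -1/11, a square-root branch point, modulus 1/11.
Branch term (-3/8)*log(1 - k/(-4)): its argument vanishes at k = -4, a logarithmic branch point, modulus 4.
The radius of convergence is the smallest modulus among the singular points: 1/11.


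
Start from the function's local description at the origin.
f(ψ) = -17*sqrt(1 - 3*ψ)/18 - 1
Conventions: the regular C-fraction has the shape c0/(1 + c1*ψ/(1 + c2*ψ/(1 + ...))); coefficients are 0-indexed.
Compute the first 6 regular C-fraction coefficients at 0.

Taylor coefficients (expand at 0): a_0 = -35/18, a_1 = 17/12, a_2 = 17/16, a_3 = 51/32, a_4 = 765/256, a_5 = 3213/512.
c0 = a_0 = -35/18. Peel one level at a time: if S = 1 + c*ψ/S' with S'(0) = 1, then c is the ψ-coefficient of S and S' = c*ψ/(S - 1).
S_1 = c0/f = 1 + (51/70)*ψ + (10557/9800)*ψ^2 + ...; c1 = 51/70.
S_2 = c1*ψ/(S_1 - 1) = 1 + (-207/140)*ψ + (-9/16)*ψ^2 + ...; c2 = -207/140.
S_3 = c2*ψ/(S_2 - 1) = 1 + (-35/92)*ψ + (-3605/8464)*ψ^2 + ...; c3 = -35/92.
S_4 = c3*ψ/(S_3 - 1) = 1 + (-103/92)*ψ + (-9/16)*ψ^2 + ...; c4 = -103/92.
S_5 = c4*ψ/(S_4 - 1) = 1 + (-207/412)*ψ + ...; c5 = -207/412.

The regular C-fraction coefficients are [-35/18, 51/70, -207/140, -35/92, -103/92, -207/412].


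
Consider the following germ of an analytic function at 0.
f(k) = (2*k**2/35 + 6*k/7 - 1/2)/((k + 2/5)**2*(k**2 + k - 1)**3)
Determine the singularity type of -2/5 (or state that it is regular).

The denominator factor k + 2/5 vanishes at -2/5 and appears to the power 2; the numerator there equals -1459/1750, nonzero, and no other factor vanishes.
Hence a pole whose order is the multiplicity, 2.

The point is a pole of order 2.


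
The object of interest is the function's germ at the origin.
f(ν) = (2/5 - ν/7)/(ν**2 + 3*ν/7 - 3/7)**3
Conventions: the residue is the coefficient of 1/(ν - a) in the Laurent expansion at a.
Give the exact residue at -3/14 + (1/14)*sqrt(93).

The residue is (72373/1340595)*sqrt(93).

The factor ν**2 + 3*ν/7 - 3/7 splits as (ν - a)(ν - a') with a = -3/14 + (1/14)*sqrt(93), a' = -3/14 - (1/14)*sqrt(93). At the order-3 pole a set g(ν) = (ν - a)^3*f(ν) = [2/5 - ν/7] / (ν - a')^3.
Order-3 pole: residue = g''(a)/2; g''(-3/14 + (1/14)*sqrt(93)) = (144746/1340595)*sqrt(93), so the residue is (72373/1340595)*sqrt(93).


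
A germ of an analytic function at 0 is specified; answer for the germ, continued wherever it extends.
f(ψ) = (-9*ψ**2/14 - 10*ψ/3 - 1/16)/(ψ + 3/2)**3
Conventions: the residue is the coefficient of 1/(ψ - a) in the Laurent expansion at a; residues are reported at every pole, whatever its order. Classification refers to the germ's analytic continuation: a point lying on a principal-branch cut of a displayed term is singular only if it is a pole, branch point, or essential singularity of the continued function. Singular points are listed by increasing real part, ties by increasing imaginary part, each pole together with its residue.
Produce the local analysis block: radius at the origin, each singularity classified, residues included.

Denominator factor (ψ + 3/2)^3: pole of order 3 at -3/2, modulus 3/2.
The radius of convergence is the smallest modulus among the singular points: 3/2.
At the order-3 pole -3/2 set g(ψ) = (ψ - (-3/2))^3*f(ψ) = -9*ψ**2/14 - 10*ψ/3 - 1/16.
Order-3 pole: residue = g''(a)/2; g''(-3/2) = -9/7, so the residue is -9/14.

Radius of convergence at 0: 3/2.
At -3/2: a pole of order 3; residue -9/14.


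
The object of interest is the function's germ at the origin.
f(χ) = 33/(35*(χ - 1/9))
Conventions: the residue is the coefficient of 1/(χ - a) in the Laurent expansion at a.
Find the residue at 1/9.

The residue is 33/35.

At the order-1 pole 1/9 set g(χ) = (χ - (1/9))*f(χ) = 33/35.
Simple pole: residue = g(a) at a = 1/9, which is 33/35.


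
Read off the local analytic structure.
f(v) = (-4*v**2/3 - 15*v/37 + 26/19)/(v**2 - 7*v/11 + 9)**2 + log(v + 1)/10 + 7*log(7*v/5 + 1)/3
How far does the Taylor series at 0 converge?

The radius of convergence is 5/7.

Denominator factor (v**2 - 7*v/11 + 9)^2: discriminant -4307/121, complex-conjugate roots (7/22) + ((1/22)*sqrt(4307))*i and (7/22) - ((1/22)*sqrt(4307))*i; poles of order 2, moduli 3 and 3.
Branch term (1/10)*log(1 - v/(-1)): its argument vanishes at v = -1, a logarithmic branch point, modulus 1.
Branch term (7/3)*log(1 - v/(-5/7)): its argument vanishes at v = -5/7, a logarithmic branch point, modulus 5/7.
The radius of convergence is the smallest modulus among the singular points: 5/7.


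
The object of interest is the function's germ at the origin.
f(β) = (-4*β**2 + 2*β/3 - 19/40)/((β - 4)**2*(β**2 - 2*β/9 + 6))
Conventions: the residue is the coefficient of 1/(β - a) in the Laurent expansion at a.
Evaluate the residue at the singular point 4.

At the order-2 pole 4 set g(β) = (β - (4))^2*f(β) = (-4*β**2 + 2*β/3 - 19/40)/(β**2 - 2*β/9 + 6).
Order-2 pole: residue = g'(a); g'(4) = -58563/144400, so the residue is -58563/144400.

The residue is -58563/144400.


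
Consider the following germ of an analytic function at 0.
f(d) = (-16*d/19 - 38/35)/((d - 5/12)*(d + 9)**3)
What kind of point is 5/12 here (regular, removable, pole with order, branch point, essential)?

The denominator factor d - 5/12 vanishes at 5/12 and appears to the power 1; the numerator there equals -2866/1995, nonzero, and no other factor vanishes.
Hence a pole whose order is the multiplicity, 1.

The point is a pole of order 1.


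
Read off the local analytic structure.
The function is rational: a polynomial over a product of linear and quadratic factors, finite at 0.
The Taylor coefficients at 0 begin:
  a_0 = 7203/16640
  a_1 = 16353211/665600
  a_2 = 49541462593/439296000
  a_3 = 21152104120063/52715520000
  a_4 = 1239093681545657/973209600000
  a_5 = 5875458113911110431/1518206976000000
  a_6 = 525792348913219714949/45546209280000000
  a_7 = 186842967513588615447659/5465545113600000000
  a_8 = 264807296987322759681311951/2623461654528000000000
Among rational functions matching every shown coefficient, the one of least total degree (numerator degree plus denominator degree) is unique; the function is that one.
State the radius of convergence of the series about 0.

The radius of convergence is -4/9 + (1/18)*sqrt(199).

No rational of total degree below 7 reproduces all 9 coefficients; solving the [2/5] Pade equations on them gives f(κ) = (-12*κ**2/11 + 14*κ + 7/26)/((κ - 8/7)**3*(κ**2 + 8*κ/9 - 5/12)), whose expansion matches every shown term.
Denominator factor (κ - 8/7)^3: pole of order 3 at 8/7, modulus 8/7.
Denominator factor (κ**2 + 8*κ/9 - 5/12): discriminant 199/81, real irrational roots -4/9 + (1/18)*sqrt(199) and -4/9 - (1/18)*sqrt(199); poles of order 1, moduli -4/9 + (1/18)*sqrt(199) and 4/9 + (1/18)*sqrt(199).
The radius of convergence is the smallest modulus among the singular points: -4/9 + (1/18)*sqrt(199).


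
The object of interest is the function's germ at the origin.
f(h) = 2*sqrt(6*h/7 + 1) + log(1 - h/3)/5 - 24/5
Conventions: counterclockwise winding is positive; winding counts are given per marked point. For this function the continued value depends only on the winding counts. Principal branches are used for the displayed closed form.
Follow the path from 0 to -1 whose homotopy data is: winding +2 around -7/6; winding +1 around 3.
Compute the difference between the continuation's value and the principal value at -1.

Continued minus principal equals (2/5)*pi*i.

The rational part is single-valued and drops out of the difference; each branch term changes only by its own monodromy.
(1/5)*log(1 - h/(3)): each positive loop around 3 adds 2*pi*i to the log, so winding +1 contributes (1/5)*(1)*2*pi*i = (2/5)*pi*i.
(2)*sqrt(1 - h/(-7/6)): winding +2 is even, the square root returns to the same sheet, contribution 0.
Summing the contributions at h = -1 gives (2/5)*pi*i.


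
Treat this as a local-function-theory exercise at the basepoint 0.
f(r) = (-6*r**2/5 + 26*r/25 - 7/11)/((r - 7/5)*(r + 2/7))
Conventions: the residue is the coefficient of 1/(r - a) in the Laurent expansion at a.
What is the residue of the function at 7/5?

The residue is -14749/16225.

At the order-1 pole 7/5 set g(r) = (r - (7/5))*f(r) = (-6*r**2/5 + 26*r/25 - 7/11)/(r + 2/7).
Simple pole: residue = g(a) at a = 7/5, which is -14749/16225.


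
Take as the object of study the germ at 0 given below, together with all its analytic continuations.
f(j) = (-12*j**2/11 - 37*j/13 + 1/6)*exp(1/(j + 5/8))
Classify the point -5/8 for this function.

The point is an essential singularity.

The exponent 1/(j - (-5/8)) has a pole at -5/8, so exp(1/(j - (-5/8))) takes every nonzero value near it: an essential singularity (not a pole of any order).


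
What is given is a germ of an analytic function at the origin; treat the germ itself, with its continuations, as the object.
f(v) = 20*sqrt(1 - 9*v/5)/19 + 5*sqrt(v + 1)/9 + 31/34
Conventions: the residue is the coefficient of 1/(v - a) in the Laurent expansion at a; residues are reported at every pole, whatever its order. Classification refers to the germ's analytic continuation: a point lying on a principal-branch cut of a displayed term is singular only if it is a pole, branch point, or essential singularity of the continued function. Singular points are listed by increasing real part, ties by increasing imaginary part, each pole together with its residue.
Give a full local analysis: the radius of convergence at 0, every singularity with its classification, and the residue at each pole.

Radius of convergence at 0: 5/9.
At -1: an algebraic (square-root) branch point.
At 5/9: an algebraic (square-root) branch point.

Branch term (5/9)*sqrt(1 - v/(-1)): its argument vanishes at v = -1, a square-root branch point, modulus 1.
Branch term (20/19)*sqrt(1 - v/(5/9)): its argument vanishes at v = 5/9, a square-root branch point, modulus 5/9.
The radius of convergence is the smallest modulus among the singular points: 5/9.
List the singular points by increasing real part (a conjugate pair: the negative imaginary part first).


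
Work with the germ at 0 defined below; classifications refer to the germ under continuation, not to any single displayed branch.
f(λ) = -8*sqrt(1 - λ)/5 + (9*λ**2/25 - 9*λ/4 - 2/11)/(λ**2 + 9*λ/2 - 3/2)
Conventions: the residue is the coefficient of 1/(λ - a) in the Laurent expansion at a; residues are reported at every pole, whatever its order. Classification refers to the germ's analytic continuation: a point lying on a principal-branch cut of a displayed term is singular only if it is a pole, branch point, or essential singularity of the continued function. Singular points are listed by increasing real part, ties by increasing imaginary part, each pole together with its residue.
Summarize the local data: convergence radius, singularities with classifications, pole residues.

Radius of convergence at 0: -9/4 + (1/4)*sqrt(105).
At -9/4 - (1/4)*sqrt(105): a pole of order 1; residue -387/200 - (39889/231000)*sqrt(105).
At -9/4 + (1/4)*sqrt(105): a pole of order 1; residue -387/200 + (39889/231000)*sqrt(105).
At 1: an algebraic (square-root) branch point.

Denominator factor (λ**2 + 9*λ/2 - 3/2): discriminant 105/4, real irrational roots -9/4 + (1/4)*sqrt(105) and -9/4 - (1/4)*sqrt(105); poles of order 1, moduli -9/4 + (1/4)*sqrt(105) and 9/4 + (1/4)*sqrt(105).
Branch term (-8/5)*sqrt(1 - λ/(1)): its argument vanishes at λ = 1, a square-root branch point, modulus 1.
The radius of convergence is the smallest modulus among the singular points: -9/4 + (1/4)*sqrt(105).
The branch term is analytic at -9/4 - (1/4)*sqrt(105) and contributes nothing to the residue; only the rational part matters.
The factor λ**2 + 9*λ/2 - 3/2 splits as (λ - a)(λ - a') with a = -9/4 - (1/4)*sqrt(105), a' = -9/4 + (1/4)*sqrt(105). At the order-1 pole a set g(λ) = (λ - a)*(rational part) = [9*λ**2/25 - 9*λ/4 - 2/11] / (λ - a').
Simple pole: residue = g(a) at a = -9/4 - (1/4)*sqrt(105), which is -387/200 - (39889/231000)*sqrt(105).
The branch term is analytic at -9/4 + (1/4)*sqrt(105) and contributes nothing to the residue; only the rational part matters.
The factor λ**2 + 9*λ/2 - 3/2 splits as (λ - a)(λ - a') with a = -9/4 + (1/4)*sqrt(105), a' = -9/4 - (1/4)*sqrt(105). At the order-1 pole a set g(λ) = (λ - a)*(rational part) = [9*λ**2/25 - 9*λ/4 - 2/11] / (λ - a').
Simple pole: residue = g(a) at a = -9/4 + (1/4)*sqrt(105), which is -387/200 + (39889/231000)*sqrt(105).
List the singular points by increasing real part (a conjugate pair: the negative imaginary part first).


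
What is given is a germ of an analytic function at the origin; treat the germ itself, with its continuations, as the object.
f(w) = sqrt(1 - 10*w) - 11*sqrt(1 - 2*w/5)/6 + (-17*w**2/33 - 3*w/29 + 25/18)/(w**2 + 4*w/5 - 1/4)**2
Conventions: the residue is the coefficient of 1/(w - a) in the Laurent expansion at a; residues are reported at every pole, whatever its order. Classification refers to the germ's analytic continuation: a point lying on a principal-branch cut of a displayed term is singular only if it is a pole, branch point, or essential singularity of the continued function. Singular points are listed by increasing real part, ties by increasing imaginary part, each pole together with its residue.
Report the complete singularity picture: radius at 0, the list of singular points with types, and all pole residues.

Denominator factor (w**2 + 4*w/5 - 1/4)^2: discriminant 41/25, real irrational roots -2/5 + (1/10)*sqrt(41) and -2/5 - (1/10)*sqrt(41); poles of order 2, moduli -2/5 + (1/10)*sqrt(41) and 2/5 + (1/10)*sqrt(41).
Branch term (-11/6)*sqrt(1 - w/(5/2)): its argument vanishes at w = 5/2, a square-root branch point, modulus 5/2.
Branch term (1)*sqrt(1 - w/(1/10)): its argument vanishes at w = 1/10, a square-root branch point, modulus 1/10.
The radius of convergence is the smallest modulus among the singular points: 1/10.
The branch terms are analytic at -2/5 - (1/10)*sqrt(41) and contribute nothing to the residue; only the rational part matters.
The factor w**2 + 4*w/5 - 1/4 splits as (w - a)(w - a') with a = -2/5 - (1/10)*sqrt(41), a' = -2/5 + (1/10)*sqrt(41). At the order-2 pole a set g(w) = (w - a)^2*(rational part) = [-17*w**2/33 - 3*w/29 + 25/18] / (w - a')^2.
Order-2 pole: residue = g'(a); g'(-2/5 - (1/10)*sqrt(41)) = (2238025/9652302)*sqrt(41), so the residue is (2238025/9652302)*sqrt(41).
The branch terms are analytic at -2/5 + (1/10)*sqrt(41) and contribute nothing to the residue; only the rational part matters.
The factor w**2 + 4*w/5 - 1/4 splits as (w - a)(w - a') with a = -2/5 + (1/10)*sqrt(41), a' = -2/5 - (1/10)*sqrt(41). At the order-2 pole a set g(w) = (w - a)^2*(rational part) = [-17*w**2/33 - 3*w/29 + 25/18] / (w - a')^2.
Order-2 pole: residue = g'(a); g'(-2/5 + (1/10)*sqrt(41)) = -(2238025/9652302)*sqrt(41), so the residue is -(2238025/9652302)*sqrt(41).
List the singular points by increasing real part (a conjugate pair: the negative imaginary part first).

Radius of convergence at 0: 1/10.
At -2/5 - (1/10)*sqrt(41): a pole of order 2; residue (2238025/9652302)*sqrt(41).
At 1/10: an algebraic (square-root) branch point.
At -2/5 + (1/10)*sqrt(41): a pole of order 2; residue -(2238025/9652302)*sqrt(41).
At 5/2: an algebraic (square-root) branch point.


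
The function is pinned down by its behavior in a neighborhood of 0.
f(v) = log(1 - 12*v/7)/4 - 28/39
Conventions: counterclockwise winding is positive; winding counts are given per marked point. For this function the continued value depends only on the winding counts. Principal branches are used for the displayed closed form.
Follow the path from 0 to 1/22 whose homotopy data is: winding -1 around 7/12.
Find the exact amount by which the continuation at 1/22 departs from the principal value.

The rational part is single-valued and drops out of the difference; each branch term changes only by its own monodromy.
(1/4)*log(1 - v/(7/12)): each positive loop around 7/12 adds 2*pi*i to the log, so winding -1 contributes (1/4)*(-1)*2*pi*i = -(1/2)*pi*i.
Summing the contributions at v = 1/22 gives -(1/2)*pi*i.

Continued minus principal equals -(1/2)*pi*i.


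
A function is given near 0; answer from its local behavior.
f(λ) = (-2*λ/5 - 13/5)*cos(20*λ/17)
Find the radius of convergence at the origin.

The radius of convergence is infinite.

The factor cos(20*λ/17) is entire and contributes no finite singular point.
The polynomial part has no poles.
No finite singular points: the Taylor series at 0 converges everywhere.


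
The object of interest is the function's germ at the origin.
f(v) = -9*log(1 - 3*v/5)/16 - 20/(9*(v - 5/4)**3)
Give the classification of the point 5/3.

The term (-9/16)*log(1 - v/(5/3)) has argument 1 - 5/3/(5/3) = 0 at 5/3: a logarithmic (infinitely-sheeted) branch point; the remaining terms are analytic or single-valued there.

The point is a logarithmic branch point.


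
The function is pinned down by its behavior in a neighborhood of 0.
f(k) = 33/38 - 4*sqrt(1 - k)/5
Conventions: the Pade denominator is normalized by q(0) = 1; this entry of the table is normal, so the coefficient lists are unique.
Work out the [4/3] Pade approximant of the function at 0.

Taylor coefficients needed (expand at 0): a_0 = 13/190, a_1 = 2/5, a_2 = 1/10, a_3 = 1/20, a_4 = 1/32, a_5 = 7/320, a_6 = 21/1280, a_7 = 33/2560.
Write the denominator as Q(k) = 1 + q1*k + q2*k^2 + q3*k^3. Requiring Q*f - P = O(k^8) with deg P <= 4 kills the coefficients of k^5..k^7 in Q*f:
  k^5: a_5 + q1*a_4 + q2*a_3 + q3*a_2 = 0, i.e. 7/320 + (1/32)*q1 + (1/20)*q2 + (1/10)*q3 = 0.
  k^6: a_6 + q1*a_5 + q2*a_4 + q3*a_3 = 0, i.e. 21/1280 + (7/320)*q1 + (1/32)*q2 + (1/20)*q3 = 0.
  k^7: a_7 + q1*a_6 + q2*a_5 + q3*a_4 = 0, i.e. 33/2560 + (21/1280)*q1 + (7/320)*q2 + (1/32)*q3 = 0.
Solving this linear system: q1 = -3/2, q2 = 5/8, q3 = -1/16.
The numerator is Q*f truncated at degree 4: P0 = a_0 = 13/190; P1 = a_1 + q1*a_0 = 113/380; P2 = a_2 + q1*a_1 + q2*a_0 = -139/304; P3 = a_3 + q1*a_2 + q2*a_1 + q3*a_0 = 443/3040; P4 = a_4 + q1*a_3 + q2*a_2 + q3*a_1 = -1/160.

The Pade approximant has numerator coefficients [13/190, 113/380, -139/304, 443/3040, -1/160]; denominator coefficients [1, -3/2, 5/8, -1/16].


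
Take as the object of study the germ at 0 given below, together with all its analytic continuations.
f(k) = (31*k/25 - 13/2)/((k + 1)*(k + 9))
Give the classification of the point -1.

The denominator factor k + 1 vanishes at -1 and appears to the power 1; the numerator there equals -387/50, nonzero, and no other factor vanishes.
Hence a pole whose order is the multiplicity, 1.

The point is a pole of order 1.


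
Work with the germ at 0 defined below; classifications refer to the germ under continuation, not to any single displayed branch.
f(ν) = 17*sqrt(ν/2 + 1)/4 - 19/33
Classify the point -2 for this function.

The term (17/4)*sqrt(1 - ν/(-2)) has argument 1 - -2/(-2) = 0 at -2: a square-root (algebraic, two-sheeted) branch point; the remaining terms are analytic or single-valued there.

The point is an algebraic (square-root) branch point.


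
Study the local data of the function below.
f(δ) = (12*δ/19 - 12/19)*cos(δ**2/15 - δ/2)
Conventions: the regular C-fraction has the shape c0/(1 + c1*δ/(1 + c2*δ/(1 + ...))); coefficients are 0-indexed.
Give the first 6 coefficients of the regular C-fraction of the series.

The regular C-fraction coefficients are [-12/19, 1, -9/8, 167/1080, 2467/9018, 3163047/20599450].

Taylor coefficients (expand at 0): a_0 = -12/19, a_1 = 12/19, a_2 = 3/38, a_3 = -1/10, a_4 = 949/45600, a_5 = 17/15200.
c0 = a_0 = -12/19. Peel one level at a time: if S = 1 + c*δ/S' with S'(0) = 1, then c is the δ-coefficient of S and S' = c*δ/(S - 1).
S_1 = c0/f = 1 + (1)*δ + (9/8)*δ^2 + ...; c1 = 1.
S_2 = c1*δ/(S_1 - 1) = 1 + (-9/8)*δ + (167/960)*δ^2 + ...; c2 = -9/8.
S_3 = c2*δ/(S_2 - 1) = 1 + (167/1080)*δ + (-2467/58320)*δ^2 + ...; c3 = 167/1080.
S_4 = c3*δ/(S_3 - 1) = 1 + (2467/9018)*δ + (-1054349/25100100)*δ^2 + ...; c4 = 2467/9018.
S_5 = c4*δ/(S_4 - 1) = 1 + (3163047/20599450)*δ + ...; c5 = 3163047/20599450.


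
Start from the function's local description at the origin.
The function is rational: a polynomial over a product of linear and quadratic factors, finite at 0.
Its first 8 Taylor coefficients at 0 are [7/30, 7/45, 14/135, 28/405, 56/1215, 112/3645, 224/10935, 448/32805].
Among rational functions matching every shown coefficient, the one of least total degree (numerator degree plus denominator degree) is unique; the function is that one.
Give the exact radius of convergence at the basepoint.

The radius of convergence is 3/2.

No rational of total degree below 1 reproduces all 8 coefficients; solving the [0/1] Pade equations on them gives f(d) = -7/(20*(d - 3/2)), whose expansion matches every shown term.
Denominator factor (d - 3/2): pole of order 1 at 3/2, modulus 3/2.
The radius of convergence is the smallest modulus among the singular points: 3/2.


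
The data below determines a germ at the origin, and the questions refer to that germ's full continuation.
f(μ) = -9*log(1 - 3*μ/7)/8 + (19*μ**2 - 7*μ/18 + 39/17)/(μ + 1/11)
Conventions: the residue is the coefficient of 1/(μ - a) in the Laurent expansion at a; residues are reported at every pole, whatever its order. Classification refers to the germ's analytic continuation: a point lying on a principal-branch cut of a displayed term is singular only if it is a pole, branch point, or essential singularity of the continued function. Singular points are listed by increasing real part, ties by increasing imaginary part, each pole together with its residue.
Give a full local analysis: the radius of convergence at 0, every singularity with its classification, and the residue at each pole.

Radius of convergence at 0: 1/11.
At -1/11: a pole of order 1; residue 92065/37026.
At 7/3: a logarithmic branch point.

Denominator factor (μ + 1/11): pole of order 1 at -1/11, modulus 1/11.
Branch term (-9/8)*log(1 - μ/(7/3)): its argument vanishes at μ = 7/3, a logarithmic branch point, modulus 7/3.
The radius of convergence is the smallest modulus among the singular points: 1/11.
The branch term is analytic at -1/11 and contributes nothing to the residue; only the rational part matters.
At the order-1 pole -1/11 set g(μ) = (μ - (-1/11))*(rational part) = 19*μ**2 - 7*μ/18 + 39/17.
Simple pole: residue = g(a) at a = -1/11, which is 92065/37026.
List the singular points by increasing real part (a conjugate pair: the negative imaginary part first).


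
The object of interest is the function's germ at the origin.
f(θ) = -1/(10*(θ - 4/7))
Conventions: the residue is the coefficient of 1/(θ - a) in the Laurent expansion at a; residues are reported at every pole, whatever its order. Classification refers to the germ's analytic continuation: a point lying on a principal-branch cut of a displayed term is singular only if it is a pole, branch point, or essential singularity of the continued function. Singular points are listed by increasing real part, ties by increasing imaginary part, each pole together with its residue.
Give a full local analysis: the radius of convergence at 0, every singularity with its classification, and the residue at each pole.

Radius of convergence at 0: 4/7.
At 4/7: a pole of order 1; residue -1/10.

Denominator factor (θ - 4/7): pole of order 1 at 4/7, modulus 4/7.
The radius of convergence is the smallest modulus among the singular points: 4/7.
At the order-1 pole 4/7 set g(θ) = (θ - (4/7))*f(θ) = -1/10.
Simple pole: residue = g(a) at a = 4/7, which is -1/10.


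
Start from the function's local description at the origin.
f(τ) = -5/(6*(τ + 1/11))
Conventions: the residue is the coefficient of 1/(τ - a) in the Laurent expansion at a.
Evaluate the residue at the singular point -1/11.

The residue is -5/6.

At the order-1 pole -1/11 set g(τ) = (τ - (-1/11))*f(τ) = -5/6.
Simple pole: residue = g(a) at a = -1/11, which is -5/6.


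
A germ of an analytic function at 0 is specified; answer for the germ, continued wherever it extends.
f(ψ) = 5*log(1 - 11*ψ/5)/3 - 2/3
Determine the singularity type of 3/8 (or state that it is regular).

The point is a regular point.

There is no denominator, hence no pole anywhere.
Branch term log(1 - ψ/(5/11)): argument at 3/8 is 7/40, nonzero, so 3/8 is not its branch point (a point on a principal cut is still regular for the continued germ).
So the germ continues analytically to 3/8.


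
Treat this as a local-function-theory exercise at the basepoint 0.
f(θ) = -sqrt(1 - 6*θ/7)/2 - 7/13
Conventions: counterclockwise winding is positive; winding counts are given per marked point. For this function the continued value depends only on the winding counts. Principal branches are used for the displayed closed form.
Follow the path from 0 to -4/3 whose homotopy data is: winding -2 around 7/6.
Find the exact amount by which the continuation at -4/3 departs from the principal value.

Continued minus principal equals 0.

The rational part is single-valued and drops out of the difference; each branch term changes only by its own monodromy.
(-1/2)*sqrt(1 - θ/(7/6)): winding -2 is even, the square root returns to the same sheet, contribution 0.
Summing the contributions at θ = -4/3 gives 0.


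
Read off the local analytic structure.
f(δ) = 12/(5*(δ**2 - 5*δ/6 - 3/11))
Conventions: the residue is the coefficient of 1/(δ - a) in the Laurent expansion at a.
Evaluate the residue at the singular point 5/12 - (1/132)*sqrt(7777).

The factor δ**2 - 5*δ/6 - 3/11 splits as (δ - a)(δ - a') with a = 5/12 - (1/132)*sqrt(7777), a' = 5/12 + (1/132)*sqrt(7777). At the order-1 pole a set g(δ) = (δ - a)*f(δ) = [12/5] / (δ - a').
Simple pole: residue = g(a) at a = 5/12 - (1/132)*sqrt(7777), which is -(72/3535)*sqrt(7777).

The residue is -(72/3535)*sqrt(7777).


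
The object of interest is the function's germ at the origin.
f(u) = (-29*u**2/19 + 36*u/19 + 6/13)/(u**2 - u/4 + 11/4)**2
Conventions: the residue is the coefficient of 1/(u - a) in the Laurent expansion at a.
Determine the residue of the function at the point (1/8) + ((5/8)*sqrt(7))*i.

The residue is ((110624/1512875)*sqrt(7))*i.

The factor u**2 - u/4 + 11/4 splits as (u - a)(u - a') with a = (1/8) + ((5/8)*sqrt(7))*i, a' = (1/8) - ((5/8)*sqrt(7))*i. At the order-2 pole a set g(u) = (u - a)^2*f(u) = [-29*u**2/19 + 36*u/19 + 6/13] / (u - a')^2.
Order-2 pole: residue = g'(a); g'((1/8) + ((5/8)*sqrt(7))*i) = ((110624/1512875)*sqrt(7))*i, so the residue is ((110624/1512875)*sqrt(7))*i.


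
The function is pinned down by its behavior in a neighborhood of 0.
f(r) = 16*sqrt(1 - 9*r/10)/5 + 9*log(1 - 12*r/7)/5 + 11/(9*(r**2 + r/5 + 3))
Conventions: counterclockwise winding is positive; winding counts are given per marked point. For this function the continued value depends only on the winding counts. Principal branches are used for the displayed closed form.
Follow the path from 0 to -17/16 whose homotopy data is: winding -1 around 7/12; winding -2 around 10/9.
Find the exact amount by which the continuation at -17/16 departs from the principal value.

The rational part is single-valued and drops out of the difference; each branch term changes only by its own monodromy.
(16/5)*sqrt(1 - r/(10/9)): winding -2 is even, the square root returns to the same sheet, contribution 0.
(9/5)*log(1 - r/(7/12)): each positive loop around 7/12 adds 2*pi*i to the log, so winding -1 contributes (9/5)*(-1)*2*pi*i = -(18/5)*pi*i.
Summing the contributions at r = -17/16 gives -(18/5)*pi*i.

Continued minus principal equals -(18/5)*pi*i.
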